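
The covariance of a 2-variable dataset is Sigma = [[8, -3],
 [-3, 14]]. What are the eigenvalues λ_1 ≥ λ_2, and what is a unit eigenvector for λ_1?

Step 1 — characteristic polynomial of 2×2 Sigma:
  det(Sigma - λI) = λ² - trace · λ + det = 0.
  trace = 8 + 14 = 22, det = 8·14 - (-3)² = 103.
Step 2 — discriminant:
  Δ = trace² - 4·det = 484 - 412 = 72.
Step 3 — eigenvalues:
  λ = (trace ± √Δ)/2 = (22 ± 8.4853)/2,
  λ_1 = 15.2426,  λ_2 = 6.7574.

Step 4 — unit eigenvector for λ_1: solve (Sigma - λ_1 I)v = 0. First row:
  (8 - 15.2426)·v_x + (-3)·v_y = 0, i.e. (-7.2426)·v_x + (-3)·v_y = 0,
  so v ∝ (b, λ_1 - a) = (-3, 7.2426); multiply by -1 so the first entry is positive: u = (3, -7.2426).
  ||u|| = √((3)² + (-7.2426)²) = √(61.4558) ≈ 7.8394,
  v_1 = u/||u|| ≈ (0.3827, -0.9239) (||v_1|| = 1).

λ_1 = 15.2426,  λ_2 = 6.7574;  v_1 ≈ (0.3827, -0.9239)


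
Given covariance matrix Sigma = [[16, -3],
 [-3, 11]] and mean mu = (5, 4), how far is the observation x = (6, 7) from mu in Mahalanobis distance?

Step 1 — centre the observation: (x - mu) = (1, 3).

Step 2 — invert Sigma. det(Sigma) = 16·11 - (-3)² = 167.
  Sigma^{-1} = (1/det) · [[d, -b], [-b, a]] = [[0.0659, 0.018],
 [0.018, 0.0958]].

Step 3 — form the quadratic (x - mu)^T · Sigma^{-1} · (x - mu):
  Sigma^{-1} · (x - mu) = (0.1198, 0.3054).
  (x - mu)^T · [Sigma^{-1} · (x - mu)] = (1)·(0.1198) + (3)·(0.3054) = 1.0359.

Step 4 — take square root: d = √(1.0359) ≈ 1.0178.

d(x, mu) = √(1.0359) ≈ 1.0178


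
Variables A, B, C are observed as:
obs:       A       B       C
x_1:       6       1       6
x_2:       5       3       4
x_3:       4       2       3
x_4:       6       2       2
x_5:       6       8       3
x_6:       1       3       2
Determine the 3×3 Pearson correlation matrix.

Step 1 — column means:
  mean(A) = (6 + 5 + 4 + 6 + 6 + 1) / 6 = 28/6 = 4.6667
  mean(B) = (1 + 3 + 2 + 2 + 8 + 3) / 6 = 19/6 = 3.1667
  mean(C) = (6 + 4 + 3 + 2 + 3 + 2) / 6 = 20/6 = 3.3333

Step 2 — sample variances and covariances s[i,j] = (1/(n-1)) · Σ_k (x_{k,i} - mean_i) · (x_{k,j} - mean_j), with n-1 = 5:
  s[A,A] = ((1.3333)·(1.3333) + (0.3333)·(0.3333) + (-0.6667)·(-0.6667) + (1.3333)·(1.3333) + (1.3333)·(1.3333) + (-3.6667)·(-3.6667)) / 5 = 19.3333/5 = 3.8667
  s[A,B] = ((1.3333)·(-2.1667) + (0.3333)·(-0.1667) + (-0.6667)·(-1.1667) + (1.3333)·(-1.1667) + (1.3333)·(4.8333) + (-3.6667)·(-0.1667)) / 5 = 3.3333/5 = 0.6667
  s[A,C] = ((1.3333)·(2.6667) + (0.3333)·(0.6667) + (-0.6667)·(-0.3333) + (1.3333)·(-1.3333) + (1.3333)·(-0.3333) + (-3.6667)·(-1.3333)) / 5 = 6.6667/5 = 1.3333
  s[B,B] = ((-2.1667)·(-2.1667) + (-0.1667)·(-0.1667) + (-1.1667)·(-1.1667) + (-1.1667)·(-1.1667) + (4.8333)·(4.8333) + (-0.1667)·(-0.1667)) / 5 = 30.8333/5 = 6.1667
  s[B,C] = ((-2.1667)·(2.6667) + (-0.1667)·(0.6667) + (-1.1667)·(-0.3333) + (-1.1667)·(-1.3333) + (4.8333)·(-0.3333) + (-0.1667)·(-1.3333)) / 5 = -5.3333/5 = -1.0667
  s[C,C] = ((2.6667)·(2.6667) + (0.6667)·(0.6667) + (-0.3333)·(-0.3333) + (-1.3333)·(-1.3333) + (-0.3333)·(-0.3333) + (-1.3333)·(-1.3333)) / 5 = 11.3333/5 = 2.2667
  Sample standard deviations s_i = √(s[i,i]):
  s(A) = √(3.8667) = 1.9664
  s(B) = √(6.1667) = 2.4833
  s(C) = √(2.2667) = 1.5055

Step 3 — r_{ij} = s_{ij} / (s_i · s_j):
  r[A,A] = 1 (diagonal).
  r[A,B] = 0.6667 / (1.9664 · 2.4833) = 0.6667 / 4.8831 = 0.1365
  r[A,C] = 1.3333 / (1.9664 · 1.5055) = 1.3333 / 2.9605 = 0.4504
  r[B,B] = 1 (diagonal).
  r[B,C] = -1.0667 / (2.4833 · 1.5055) = -1.0667 / 3.7387 = -0.2853
  r[C,C] = 1 (diagonal).

R is symmetric with unit diagonal. Assembling:

R = [[1, 0.1365, 0.4504],
 [0.1365, 1, -0.2853],
 [0.4504, -0.2853, 1]]


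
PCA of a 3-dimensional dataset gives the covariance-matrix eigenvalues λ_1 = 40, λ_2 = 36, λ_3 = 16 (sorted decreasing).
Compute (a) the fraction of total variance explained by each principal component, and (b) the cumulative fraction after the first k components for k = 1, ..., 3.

Step 1 — total variance = trace(Sigma) = Σ λ_i = 40 + 36 + 16 = 92.

Step 2 — fraction explained by component i = λ_i / Σ λ:
  PC1: 40/92 = 0.4348
  PC2: 36/92 = 0.3913
  PC3: 16/92 = 0.1739

Step 3 — cumulative fraction after k components = (λ_1 + ... + λ_k) / Σ λ:
  k = 1: 40/92 = 0.4348
  k = 2: (40 + 36)/92 = 76/92 = 0.8261
  k = 3: (40 + 36 + 16)/92 = 92/92 = 1

Summary (fraction, with percent):

explained: PC1 0.4348 (43.48%), PC2 0.3913 (39.13%), PC3 0.1739 (17.39%);  cumulative: 0.4348, 0.8261, 1


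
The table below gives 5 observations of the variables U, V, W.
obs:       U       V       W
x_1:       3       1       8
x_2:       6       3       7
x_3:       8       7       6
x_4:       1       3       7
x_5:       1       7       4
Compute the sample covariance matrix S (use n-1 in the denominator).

Step 1 — column means:
  mean(U) = (3 + 6 + 8 + 1 + 1) / 5 = 19/5 = 3.8
  mean(V) = (1 + 3 + 7 + 3 + 7) / 5 = 21/5 = 4.2
  mean(W) = (8 + 7 + 6 + 7 + 4) / 5 = 32/5 = 6.4

Step 2 — sample covariance S[i,j] = (1/(n-1)) · Σ_k (x_{k,i} - mean_i) · (x_{k,j} - mean_j), with n-1 = 4.
  S[U,U] = ((-0.8)·(-0.8) + (2.2)·(2.2) + (4.2)·(4.2) + (-2.8)·(-2.8) + (-2.8)·(-2.8)) / 4 = 38.8/4 = 9.7
  S[U,V] = ((-0.8)·(-3.2) + (2.2)·(-1.2) + (4.2)·(2.8) + (-2.8)·(-1.2) + (-2.8)·(2.8)) / 4 = 7.2/4 = 1.8
  S[U,W] = ((-0.8)·(1.6) + (2.2)·(0.6) + (4.2)·(-0.4) + (-2.8)·(0.6) + (-2.8)·(-2.4)) / 4 = 3.4/4 = 0.85
  S[V,V] = ((-3.2)·(-3.2) + (-1.2)·(-1.2) + (2.8)·(2.8) + (-1.2)·(-1.2) + (2.8)·(2.8)) / 4 = 28.8/4 = 7.2
  S[V,W] = ((-3.2)·(1.6) + (-1.2)·(0.6) + (2.8)·(-0.4) + (-1.2)·(0.6) + (2.8)·(-2.4)) / 4 = -14.4/4 = -3.6
  S[W,W] = ((1.6)·(1.6) + (0.6)·(0.6) + (-0.4)·(-0.4) + (0.6)·(0.6) + (-2.4)·(-2.4)) / 4 = 9.2/4 = 2.3

S is symmetric (S[j,i] = S[i,j]). Assembling:

S = [[9.7, 1.8, 0.85],
 [1.8, 7.2, -3.6],
 [0.85, -3.6, 2.3]]


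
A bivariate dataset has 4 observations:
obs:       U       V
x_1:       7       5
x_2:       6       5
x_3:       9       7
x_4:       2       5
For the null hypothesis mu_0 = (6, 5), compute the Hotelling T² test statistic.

Step 1 — sample mean vector:
  mean(U) = (7 + 6 + 9 + 2) / 4 = 24/4 = 6
  mean(V) = (5 + 5 + 7 + 5) / 4 = 22/4 = 5.5
  x̄ = (6, 5.5),  deviation x̄ - mu_0 = (6, 5.5) - (6, 5) = (0, 0.5).

Step 2 — sample covariance matrix, S[i,j] = (1/(n-1)) · Σ_k (x_{k,i} - mean_i) · (x_{k,j} - mean_j), divisor n-1 = 3:
  S[U,U] = ((1)·(1) + (0)·(0) + (3)·(3) + (-4)·(-4)) / 3 = 26/3 = 8.6667
  S[U,V] = ((1)·(-0.5) + (0)·(-0.5) + (3)·(1.5) + (-4)·(-0.5)) / 3 = 6/3 = 2
  S[V,V] = ((-0.5)·(-0.5) + (-0.5)·(-0.5) + (1.5)·(1.5) + (-0.5)·(-0.5)) / 3 = 3/3 = 1
  S = [[8.6667, 2],
 [2, 1]].

Step 3 — invert S. det(S) = 8.6667·1 - (2)² = 4.6667.
  S^{-1} = (1/det) · [[d, -b], [-b, a]] = [[0.2143, -0.4286],
 [-0.4286, 1.8571]].

Step 4 — quadratic form (x̄ - mu_0)^T · S^{-1} · (x̄ - mu_0):
  S^{-1} · (x̄ - mu_0) = (-0.2143, 0.9286),
  (x̄ - mu_0)^T · [...] = (0)·(-0.2143) + (0.5)·(0.9286) = 0.4643.

Step 5 — scale by n: T² = 4 · 0.4643 = 1.8571.

T² ≈ 1.8571


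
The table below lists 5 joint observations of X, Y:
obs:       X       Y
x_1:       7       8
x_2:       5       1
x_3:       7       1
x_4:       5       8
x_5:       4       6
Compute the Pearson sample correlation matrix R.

Step 1 — column means:
  mean(X) = (7 + 5 + 7 + 5 + 4) / 5 = 28/5 = 5.6
  mean(Y) = (8 + 1 + 1 + 8 + 6) / 5 = 24/5 = 4.8

Step 2 — sample variances and covariances s[i,j] = (1/(n-1)) · Σ_k (x_{k,i} - mean_i) · (x_{k,j} - mean_j), with n-1 = 4:
  s[X,X] = ((1.4)·(1.4) + (-0.6)·(-0.6) + (1.4)·(1.4) + (-0.6)·(-0.6) + (-1.6)·(-1.6)) / 4 = 7.2/4 = 1.8
  s[X,Y] = ((1.4)·(3.2) + (-0.6)·(-3.8) + (1.4)·(-3.8) + (-0.6)·(3.2) + (-1.6)·(1.2)) / 4 = -2.4/4 = -0.6
  s[Y,Y] = ((3.2)·(3.2) + (-3.8)·(-3.8) + (-3.8)·(-3.8) + (3.2)·(3.2) + (1.2)·(1.2)) / 4 = 50.8/4 = 12.7
  Sample standard deviations s_i = √(s[i,i]):
  s(X) = √(1.8) = 1.3416
  s(Y) = √(12.7) = 3.5637

Step 3 — r_{ij} = s_{ij} / (s_i · s_j):
  r[X,X] = 1 (diagonal).
  r[X,Y] = -0.6 / (1.3416 · 3.5637) = -0.6 / 4.7812 = -0.1255
  r[Y,Y] = 1 (diagonal).

R is symmetric with unit diagonal. Assembling:

R = [[1, -0.1255],
 [-0.1255, 1]]


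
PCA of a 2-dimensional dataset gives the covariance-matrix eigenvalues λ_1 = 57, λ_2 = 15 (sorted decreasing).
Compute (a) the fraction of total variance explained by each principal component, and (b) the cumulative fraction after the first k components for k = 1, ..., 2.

Step 1 — total variance = trace(Sigma) = Σ λ_i = 57 + 15 = 72.

Step 2 — fraction explained by component i = λ_i / Σ λ:
  PC1: 57/72 = 0.7917
  PC2: 15/72 = 0.2083

Step 3 — cumulative fraction after k components = (λ_1 + ... + λ_k) / Σ λ:
  k = 1: 57/72 = 0.7917
  k = 2: (57 + 15)/72 = 72/72 = 1

Summary (fraction, with percent):

explained: PC1 0.7917 (79.17%), PC2 0.2083 (20.83%);  cumulative: 0.7917, 1


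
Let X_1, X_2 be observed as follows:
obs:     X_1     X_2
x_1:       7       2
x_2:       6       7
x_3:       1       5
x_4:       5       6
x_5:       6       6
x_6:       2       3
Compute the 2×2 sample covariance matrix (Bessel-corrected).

Step 1 — column means:
  mean(X_1) = (7 + 6 + 1 + 5 + 6 + 2) / 6 = 27/6 = 4.5
  mean(X_2) = (2 + 7 + 5 + 6 + 6 + 3) / 6 = 29/6 = 4.8333

Step 2 — sample covariance S[i,j] = (1/(n-1)) · Σ_k (x_{k,i} - mean_i) · (x_{k,j} - mean_j), with n-1 = 5.
  S[X_1,X_1] = ((2.5)·(2.5) + (1.5)·(1.5) + (-3.5)·(-3.5) + (0.5)·(0.5) + (1.5)·(1.5) + (-2.5)·(-2.5)) / 5 = 29.5/5 = 5.9
  S[X_1,X_2] = ((2.5)·(-2.8333) + (1.5)·(2.1667) + (-3.5)·(0.1667) + (0.5)·(1.1667) + (1.5)·(1.1667) + (-2.5)·(-1.8333)) / 5 = 2.5/5 = 0.5
  S[X_2,X_2] = ((-2.8333)·(-2.8333) + (2.1667)·(2.1667) + (0.1667)·(0.1667) + (1.1667)·(1.1667) + (1.1667)·(1.1667) + (-1.8333)·(-1.8333)) / 5 = 18.8333/5 = 3.7667

S is symmetric (S[j,i] = S[i,j]). Assembling:

S = [[5.9, 0.5],
 [0.5, 3.7667]]


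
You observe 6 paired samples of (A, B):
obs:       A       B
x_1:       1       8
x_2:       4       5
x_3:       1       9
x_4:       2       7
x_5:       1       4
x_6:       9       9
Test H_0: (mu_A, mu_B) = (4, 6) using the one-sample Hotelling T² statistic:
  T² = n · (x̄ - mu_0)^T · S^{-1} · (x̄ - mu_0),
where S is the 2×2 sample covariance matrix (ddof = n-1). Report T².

Step 1 — sample mean vector:
  mean(A) = (1 + 4 + 1 + 2 + 1 + 9) / 6 = 18/6 = 3
  mean(B) = (8 + 5 + 9 + 7 + 4 + 9) / 6 = 42/6 = 7
  x̄ = (3, 7),  deviation x̄ - mu_0 = (3, 7) - (4, 6) = (-1, 1).

Step 2 — sample covariance matrix, S[i,j] = (1/(n-1)) · Σ_k (x_{k,i} - mean_i) · (x_{k,j} - mean_j), divisor n-1 = 5:
  S[A,A] = ((-2)·(-2) + (1)·(1) + (-2)·(-2) + (-1)·(-1) + (-2)·(-2) + (6)·(6)) / 5 = 50/5 = 10
  S[A,B] = ((-2)·(1) + (1)·(-2) + (-2)·(2) + (-1)·(0) + (-2)·(-3) + (6)·(2)) / 5 = 10/5 = 2
  S[B,B] = ((1)·(1) + (-2)·(-2) + (2)·(2) + (0)·(0) + (-3)·(-3) + (2)·(2)) / 5 = 22/5 = 4.4
  S = [[10, 2],
 [2, 4.4]].

Step 3 — invert S. det(S) = 10·4.4 - (2)² = 40.
  S^{-1} = (1/det) · [[d, -b], [-b, a]] = [[0.11, -0.05],
 [-0.05, 0.25]].

Step 4 — quadratic form (x̄ - mu_0)^T · S^{-1} · (x̄ - mu_0):
  S^{-1} · (x̄ - mu_0) = (-0.16, 0.3),
  (x̄ - mu_0)^T · [...] = (-1)·(-0.16) + (1)·(0.3) = 0.46.

Step 5 — scale by n: T² = 6 · 0.46 = 2.76.

T² ≈ 2.76


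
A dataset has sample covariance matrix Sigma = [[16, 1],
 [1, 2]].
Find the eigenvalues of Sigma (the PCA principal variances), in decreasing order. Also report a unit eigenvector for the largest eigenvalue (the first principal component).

Step 1 — characteristic polynomial of 2×2 Sigma:
  det(Sigma - λI) = λ² - trace · λ + det = 0.
  trace = 16 + 2 = 18, det = 16·2 - (1)² = 31.
Step 2 — discriminant:
  Δ = trace² - 4·det = 324 - 124 = 200.
Step 3 — eigenvalues:
  λ = (trace ± √Δ)/2 = (18 ± 14.1421)/2,
  λ_1 = 16.0711,  λ_2 = 1.9289.

Step 4 — unit eigenvector for λ_1: solve (Sigma - λ_1 I)v = 0. First row:
  (16 - 16.0711)·v_x + (1)·v_y = 0, i.e. (-0.0711)·v_x + (1)·v_y = 0,
  so v ∝ (b, λ_1 - a) = (1, 0.0711) = u.
  ||u|| = √((1)² + (0.0711)²) = √(1.0051) ≈ 1.0025,
  v_1 = u/||u|| ≈ (0.9975, 0.0709) (||v_1|| = 1).

λ_1 = 16.0711,  λ_2 = 1.9289;  v_1 ≈ (0.9975, 0.0709)


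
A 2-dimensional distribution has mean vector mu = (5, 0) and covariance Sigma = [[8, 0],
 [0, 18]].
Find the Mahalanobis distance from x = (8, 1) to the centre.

Step 1 — centre the observation: (x - mu) = (3, 1).

Step 2 — invert Sigma. det(Sigma) = 8·18 - (0)² = 144.
  Sigma^{-1} = (1/det) · [[d, -b], [-b, a]] = [[0.125, 0],
 [0, 0.0556]].

Step 3 — form the quadratic (x - mu)^T · Sigma^{-1} · (x - mu):
  Sigma^{-1} · (x - mu) = (0.375, 0.0556).
  (x - mu)^T · [Sigma^{-1} · (x - mu)] = (3)·(0.375) + (1)·(0.0556) = 1.1806.

Step 4 — take square root: d = √(1.1806) ≈ 1.0865.

d(x, mu) = √(1.1806) ≈ 1.0865


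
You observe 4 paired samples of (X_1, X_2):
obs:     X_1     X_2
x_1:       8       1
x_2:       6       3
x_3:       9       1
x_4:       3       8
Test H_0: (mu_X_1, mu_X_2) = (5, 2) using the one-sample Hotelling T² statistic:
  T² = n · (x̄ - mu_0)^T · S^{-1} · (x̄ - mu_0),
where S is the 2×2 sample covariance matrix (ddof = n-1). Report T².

Step 1 — sample mean vector:
  mean(X_1) = (8 + 6 + 9 + 3) / 4 = 26/4 = 6.5
  mean(X_2) = (1 + 3 + 1 + 8) / 4 = 13/4 = 3.25
  x̄ = (6.5, 3.25),  deviation x̄ - mu_0 = (6.5, 3.25) - (5, 2) = (1.5, 1.25).

Step 2 — sample covariance matrix, S[i,j] = (1/(n-1)) · Σ_k (x_{k,i} - mean_i) · (x_{k,j} - mean_j), divisor n-1 = 3:
  S[X_1,X_1] = ((1.5)·(1.5) + (-0.5)·(-0.5) + (2.5)·(2.5) + (-3.5)·(-3.5)) / 3 = 21/3 = 7
  S[X_1,X_2] = ((1.5)·(-2.25) + (-0.5)·(-0.25) + (2.5)·(-2.25) + (-3.5)·(4.75)) / 3 = -25.5/3 = -8.5
  S[X_2,X_2] = ((-2.25)·(-2.25) + (-0.25)·(-0.25) + (-2.25)·(-2.25) + (4.75)·(4.75)) / 3 = 32.75/3 = 10.9167
  S = [[7, -8.5],
 [-8.5, 10.9167]].

Step 3 — invert S. det(S) = 7·10.9167 - (-8.5)² = 4.1667.
  S^{-1} = (1/det) · [[d, -b], [-b, a]] = [[2.62, 2.04],
 [2.04, 1.68]].

Step 4 — quadratic form (x̄ - mu_0)^T · S^{-1} · (x̄ - mu_0):
  S^{-1} · (x̄ - mu_0) = (6.48, 5.16),
  (x̄ - mu_0)^T · [...] = (1.5)·(6.48) + (1.25)·(5.16) = 16.17.

Step 5 — scale by n: T² = 4 · 16.17 = 64.68.

T² ≈ 64.68


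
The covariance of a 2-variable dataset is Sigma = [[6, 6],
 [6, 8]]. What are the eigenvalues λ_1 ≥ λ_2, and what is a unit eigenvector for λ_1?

Step 1 — characteristic polynomial of 2×2 Sigma:
  det(Sigma - λI) = λ² - trace · λ + det = 0.
  trace = 6 + 8 = 14, det = 6·8 - (6)² = 12.
Step 2 — discriminant:
  Δ = trace² - 4·det = 196 - 48 = 148.
Step 3 — eigenvalues:
  λ = (trace ± √Δ)/2 = (14 ± 12.1655)/2,
  λ_1 = 13.0828,  λ_2 = 0.9172.

Step 4 — unit eigenvector for λ_1: solve (Sigma - λ_1 I)v = 0. First row:
  (6 - 13.0828)·v_x + (6)·v_y = 0, i.e. (-7.0828)·v_x + (6)·v_y = 0,
  so v ∝ (b, λ_1 - a) = (6, 7.0828) = u.
  ||u|| = √((6)² + (7.0828)²) = √(86.1655) ≈ 9.2825,
  v_1 = u/||u|| ≈ (0.6464, 0.763) (||v_1|| = 1).

λ_1 = 13.0828,  λ_2 = 0.9172;  v_1 ≈ (0.6464, 0.763)


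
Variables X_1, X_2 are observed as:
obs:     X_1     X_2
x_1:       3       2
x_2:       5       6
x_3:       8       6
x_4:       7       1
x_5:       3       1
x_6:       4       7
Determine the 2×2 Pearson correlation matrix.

Step 1 — column means:
  mean(X_1) = (3 + 5 + 8 + 7 + 3 + 4) / 6 = 30/6 = 5
  mean(X_2) = (2 + 6 + 6 + 1 + 1 + 7) / 6 = 23/6 = 3.8333

Step 2 — sample variances and covariances s[i,j] = (1/(n-1)) · Σ_k (x_{k,i} - mean_i) · (x_{k,j} - mean_j), with n-1 = 5:
  s[X_1,X_1] = ((-2)·(-2) + (0)·(0) + (3)·(3) + (2)·(2) + (-2)·(-2) + (-1)·(-1)) / 5 = 22/5 = 4.4
  s[X_1,X_2] = ((-2)·(-1.8333) + (0)·(2.1667) + (3)·(2.1667) + (2)·(-2.8333) + (-2)·(-2.8333) + (-1)·(3.1667)) / 5 = 7/5 = 1.4
  s[X_2,X_2] = ((-1.8333)·(-1.8333) + (2.1667)·(2.1667) + (2.1667)·(2.1667) + (-2.8333)·(-2.8333) + (-2.8333)·(-2.8333) + (3.1667)·(3.1667)) / 5 = 38.8333/5 = 7.7667
  Sample standard deviations s_i = √(s[i,i]):
  s(X_1) = √(4.4) = 2.0976
  s(X_2) = √(7.7667) = 2.7869

Step 3 — r_{ij} = s_{ij} / (s_i · s_j):
  r[X_1,X_1] = 1 (diagonal).
  r[X_1,X_2] = 1.4 / (2.0976 · 2.7869) = 1.4 / 5.8458 = 0.2395
  r[X_2,X_2] = 1 (diagonal).

R is symmetric with unit diagonal. Assembling:

R = [[1, 0.2395],
 [0.2395, 1]]


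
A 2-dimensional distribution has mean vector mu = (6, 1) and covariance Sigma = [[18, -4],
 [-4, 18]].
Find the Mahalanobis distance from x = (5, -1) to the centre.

Step 1 — centre the observation: (x - mu) = (-1, -2).

Step 2 — invert Sigma. det(Sigma) = 18·18 - (-4)² = 308.
  Sigma^{-1} = (1/det) · [[d, -b], [-b, a]] = [[0.0584, 0.013],
 [0.013, 0.0584]].

Step 3 — form the quadratic (x - mu)^T · Sigma^{-1} · (x - mu):
  Sigma^{-1} · (x - mu) = (-0.0844, -0.1299).
  (x - mu)^T · [Sigma^{-1} · (x - mu)] = (-1)·(-0.0844) + (-2)·(-0.1299) = 0.3442.

Step 4 — take square root: d = √(0.3442) ≈ 0.5866.

d(x, mu) = √(0.3442) ≈ 0.5866


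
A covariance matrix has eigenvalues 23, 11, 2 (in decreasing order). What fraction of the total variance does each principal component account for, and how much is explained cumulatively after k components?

Step 1 — total variance = trace(Sigma) = Σ λ_i = 23 + 11 + 2 = 36.

Step 2 — fraction explained by component i = λ_i / Σ λ:
  PC1: 23/36 = 0.6389
  PC2: 11/36 = 0.3056
  PC3: 2/36 = 0.0556

Step 3 — cumulative fraction after k components = (λ_1 + ... + λ_k) / Σ λ:
  k = 1: 23/36 = 0.6389
  k = 2: (23 + 11)/36 = 34/36 = 0.9444
  k = 3: (23 + 11 + 2)/36 = 36/36 = 1

Summary (fraction, with percent):

explained: PC1 0.6389 (63.89%), PC2 0.3056 (30.56%), PC3 0.0556 (5.56%);  cumulative: 0.6389, 0.9444, 1


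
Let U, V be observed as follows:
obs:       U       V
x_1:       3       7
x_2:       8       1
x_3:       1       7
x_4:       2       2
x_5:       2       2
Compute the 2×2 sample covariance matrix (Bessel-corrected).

Step 1 — column means:
  mean(U) = (3 + 8 + 1 + 2 + 2) / 5 = 16/5 = 3.2
  mean(V) = (7 + 1 + 7 + 2 + 2) / 5 = 19/5 = 3.8

Step 2 — sample covariance S[i,j] = (1/(n-1)) · Σ_k (x_{k,i} - mean_i) · (x_{k,j} - mean_j), with n-1 = 4.
  S[U,U] = ((-0.2)·(-0.2) + (4.8)·(4.8) + (-2.2)·(-2.2) + (-1.2)·(-1.2) + (-1.2)·(-1.2)) / 4 = 30.8/4 = 7.7
  S[U,V] = ((-0.2)·(3.2) + (4.8)·(-2.8) + (-2.2)·(3.2) + (-1.2)·(-1.8) + (-1.2)·(-1.8)) / 4 = -16.8/4 = -4.2
  S[V,V] = ((3.2)·(3.2) + (-2.8)·(-2.8) + (3.2)·(3.2) + (-1.8)·(-1.8) + (-1.8)·(-1.8)) / 4 = 34.8/4 = 8.7

S is symmetric (S[j,i] = S[i,j]). Assembling:

S = [[7.7, -4.2],
 [-4.2, 8.7]]


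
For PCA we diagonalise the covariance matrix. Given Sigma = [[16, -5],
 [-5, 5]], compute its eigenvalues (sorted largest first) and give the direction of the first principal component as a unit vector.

Step 1 — characteristic polynomial of 2×2 Sigma:
  det(Sigma - λI) = λ² - trace · λ + det = 0.
  trace = 16 + 5 = 21, det = 16·5 - (-5)² = 55.
Step 2 — discriminant:
  Δ = trace² - 4·det = 441 - 220 = 221.
Step 3 — eigenvalues:
  λ = (trace ± √Δ)/2 = (21 ± 14.8661)/2,
  λ_1 = 17.933,  λ_2 = 3.067.

Step 4 — unit eigenvector for λ_1: solve (Sigma - λ_1 I)v = 0. First row:
  (16 - 17.933)·v_x + (-5)·v_y = 0, i.e. (-1.933)·v_x + (-5)·v_y = 0,
  so v ∝ (b, λ_1 - a) = (-5, 1.933); multiply by -1 so the first entry is positive: u = (5, -1.933).
  ||u|| = √((5)² + (-1.933)²) = √(28.7366) ≈ 5.3607,
  v_1 = u/||u|| ≈ (0.9327, -0.3606) (||v_1|| = 1).

λ_1 = 17.933,  λ_2 = 3.067;  v_1 ≈ (0.9327, -0.3606)


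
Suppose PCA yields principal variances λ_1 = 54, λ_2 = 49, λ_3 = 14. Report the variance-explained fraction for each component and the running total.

Step 1 — total variance = trace(Sigma) = Σ λ_i = 54 + 49 + 14 = 117.

Step 2 — fraction explained by component i = λ_i / Σ λ:
  PC1: 54/117 = 0.4615
  PC2: 49/117 = 0.4188
  PC3: 14/117 = 0.1197

Step 3 — cumulative fraction after k components = (λ_1 + ... + λ_k) / Σ λ:
  k = 1: 54/117 = 0.4615
  k = 2: (54 + 49)/117 = 103/117 = 0.8803
  k = 3: (54 + 49 + 14)/117 = 117/117 = 1

Summary (fraction, with percent):

explained: PC1 0.4615 (46.15%), PC2 0.4188 (41.88%), PC3 0.1197 (11.97%);  cumulative: 0.4615, 0.8803, 1


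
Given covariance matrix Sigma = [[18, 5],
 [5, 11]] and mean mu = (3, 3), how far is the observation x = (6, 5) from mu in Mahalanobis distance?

Step 1 — centre the observation: (x - mu) = (3, 2).

Step 2 — invert Sigma. det(Sigma) = 18·11 - (5)² = 173.
  Sigma^{-1} = (1/det) · [[d, -b], [-b, a]] = [[0.0636, -0.0289],
 [-0.0289, 0.104]].

Step 3 — form the quadratic (x - mu)^T · Sigma^{-1} · (x - mu):
  Sigma^{-1} · (x - mu) = (0.1329, 0.1214).
  (x - mu)^T · [Sigma^{-1} · (x - mu)] = (3)·(0.1329) + (2)·(0.1214) = 0.6416.

Step 4 — take square root: d = √(0.6416) ≈ 0.801.

d(x, mu) = √(0.6416) ≈ 0.801


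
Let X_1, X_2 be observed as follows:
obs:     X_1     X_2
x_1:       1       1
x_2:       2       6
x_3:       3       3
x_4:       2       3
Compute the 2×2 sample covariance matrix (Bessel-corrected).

Step 1 — column means:
  mean(X_1) = (1 + 2 + 3 + 2) / 4 = 8/4 = 2
  mean(X_2) = (1 + 6 + 3 + 3) / 4 = 13/4 = 3.25

Step 2 — sample covariance S[i,j] = (1/(n-1)) · Σ_k (x_{k,i} - mean_i) · (x_{k,j} - mean_j), with n-1 = 3.
  S[X_1,X_1] = ((-1)·(-1) + (0)·(0) + (1)·(1) + (0)·(0)) / 3 = 2/3 = 0.6667
  S[X_1,X_2] = ((-1)·(-2.25) + (0)·(2.75) + (1)·(-0.25) + (0)·(-0.25)) / 3 = 2/3 = 0.6667
  S[X_2,X_2] = ((-2.25)·(-2.25) + (2.75)·(2.75) + (-0.25)·(-0.25) + (-0.25)·(-0.25)) / 3 = 12.75/3 = 4.25

S is symmetric (S[j,i] = S[i,j]). Assembling:

S = [[0.6667, 0.6667],
 [0.6667, 4.25]]


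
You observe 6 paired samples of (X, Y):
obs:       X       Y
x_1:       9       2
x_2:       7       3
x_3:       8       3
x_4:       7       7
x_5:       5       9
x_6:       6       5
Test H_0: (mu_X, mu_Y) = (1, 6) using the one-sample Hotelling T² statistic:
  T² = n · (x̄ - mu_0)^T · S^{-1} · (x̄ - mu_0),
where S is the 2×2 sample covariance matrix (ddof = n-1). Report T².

Step 1 — sample mean vector:
  mean(X) = (9 + 7 + 8 + 7 + 5 + 6) / 6 = 42/6 = 7
  mean(Y) = (2 + 3 + 3 + 7 + 9 + 5) / 6 = 29/6 = 4.8333
  x̄ = (7, 4.8333),  deviation x̄ - mu_0 = (7, 4.8333) - (1, 6) = (6, -1.1667).

Step 2 — sample covariance matrix, S[i,j] = (1/(n-1)) · Σ_k (x_{k,i} - mean_i) · (x_{k,j} - mean_j), divisor n-1 = 5:
  S[X,X] = ((2)·(2) + (0)·(0) + (1)·(1) + (0)·(0) + (-2)·(-2) + (-1)·(-1)) / 5 = 10/5 = 2
  S[X,Y] = ((2)·(-2.8333) + (0)·(-1.8333) + (1)·(-1.8333) + (0)·(2.1667) + (-2)·(4.1667) + (-1)·(0.1667)) / 5 = -16/5 = -3.2
  S[Y,Y] = ((-2.8333)·(-2.8333) + (-1.8333)·(-1.8333) + (-1.8333)·(-1.8333) + (2.1667)·(2.1667) + (4.1667)·(4.1667) + (0.1667)·(0.1667)) / 5 = 36.8333/5 = 7.3667
  S = [[2, -3.2],
 [-3.2, 7.3667]].

Step 3 — invert S. det(S) = 2·7.3667 - (-3.2)² = 4.4933.
  S^{-1} = (1/det) · [[d, -b], [-b, a]] = [[1.6395, 0.7122],
 [0.7122, 0.4451]].

Step 4 — quadratic form (x̄ - mu_0)^T · S^{-1} · (x̄ - mu_0):
  S^{-1} · (x̄ - mu_0) = (9.0059, 3.7537),
  (x̄ - mu_0)^T · [...] = (6)·(9.0059) + (-1.1667)·(3.7537) = 49.6563.

Step 5 — scale by n: T² = 6 · 49.6563 = 297.9377.

T² ≈ 297.9377


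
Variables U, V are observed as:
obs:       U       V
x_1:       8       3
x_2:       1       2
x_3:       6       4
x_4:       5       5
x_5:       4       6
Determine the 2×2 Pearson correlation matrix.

Step 1 — column means:
  mean(U) = (8 + 1 + 6 + 5 + 4) / 5 = 24/5 = 4.8
  mean(V) = (3 + 2 + 4 + 5 + 6) / 5 = 20/5 = 4

Step 2 — sample variances and covariances s[i,j] = (1/(n-1)) · Σ_k (x_{k,i} - mean_i) · (x_{k,j} - mean_j), with n-1 = 4:
  s[U,U] = ((3.2)·(3.2) + (-3.8)·(-3.8) + (1.2)·(1.2) + (0.2)·(0.2) + (-0.8)·(-0.8)) / 4 = 26.8/4 = 6.7
  s[U,V] = ((3.2)·(-1) + (-3.8)·(-2) + (1.2)·(0) + (0.2)·(1) + (-0.8)·(2)) / 4 = 3/4 = 0.75
  s[V,V] = ((-1)·(-1) + (-2)·(-2) + (0)·(0) + (1)·(1) + (2)·(2)) / 4 = 10/4 = 2.5
  Sample standard deviations s_i = √(s[i,i]):
  s(U) = √(6.7) = 2.5884
  s(V) = √(2.5) = 1.5811

Step 3 — r_{ij} = s_{ij} / (s_i · s_j):
  r[U,U] = 1 (diagonal).
  r[U,V] = 0.75 / (2.5884 · 1.5811) = 0.75 / 4.0927 = 0.1833
  r[V,V] = 1 (diagonal).

R is symmetric with unit diagonal. Assembling:

R = [[1, 0.1833],
 [0.1833, 1]]


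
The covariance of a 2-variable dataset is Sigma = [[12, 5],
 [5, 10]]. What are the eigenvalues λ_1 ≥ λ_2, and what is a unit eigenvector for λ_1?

Step 1 — characteristic polynomial of 2×2 Sigma:
  det(Sigma - λI) = λ² - trace · λ + det = 0.
  trace = 12 + 10 = 22, det = 12·10 - (5)² = 95.
Step 2 — discriminant:
  Δ = trace² - 4·det = 484 - 380 = 104.
Step 3 — eigenvalues:
  λ = (trace ± √Δ)/2 = (22 ± 10.198)/2,
  λ_1 = 16.099,  λ_2 = 5.901.

Step 4 — unit eigenvector for λ_1: solve (Sigma - λ_1 I)v = 0. First row:
  (12 - 16.099)·v_x + (5)·v_y = 0, i.e. (-4.099)·v_x + (5)·v_y = 0,
  so v ∝ (b, λ_1 - a) = (5, 4.099) = u.
  ||u|| = √((5)² + (4.099)²) = √(41.802) ≈ 6.4654,
  v_1 = u/||u|| ≈ (0.7733, 0.634) (||v_1|| = 1).

λ_1 = 16.099,  λ_2 = 5.901;  v_1 ≈ (0.7733, 0.634)


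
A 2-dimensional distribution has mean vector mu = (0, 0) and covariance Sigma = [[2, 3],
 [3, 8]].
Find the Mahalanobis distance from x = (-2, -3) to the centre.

Step 1 — centre the observation: (x - mu) = (-2, -3).

Step 2 — invert Sigma. det(Sigma) = 2·8 - (3)² = 7.
  Sigma^{-1} = (1/det) · [[d, -b], [-b, a]] = [[1.1429, -0.4286],
 [-0.4286, 0.2857]].

Step 3 — form the quadratic (x - mu)^T · Sigma^{-1} · (x - mu):
  Sigma^{-1} · (x - mu) = (-1, 0).
  (x - mu)^T · [Sigma^{-1} · (x - mu)] = (-2)·(-1) + (-3)·(0) = 2.

Step 4 — take square root: d = √(2) ≈ 1.4142.

d(x, mu) = √(2) ≈ 1.4142


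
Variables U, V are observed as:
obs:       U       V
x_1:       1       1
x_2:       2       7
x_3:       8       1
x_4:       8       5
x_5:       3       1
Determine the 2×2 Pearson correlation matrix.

Step 1 — column means:
  mean(U) = (1 + 2 + 8 + 8 + 3) / 5 = 22/5 = 4.4
  mean(V) = (1 + 7 + 1 + 5 + 1) / 5 = 15/5 = 3

Step 2 — sample variances and covariances s[i,j] = (1/(n-1)) · Σ_k (x_{k,i} - mean_i) · (x_{k,j} - mean_j), with n-1 = 4:
  s[U,U] = ((-3.4)·(-3.4) + (-2.4)·(-2.4) + (3.6)·(3.6) + (3.6)·(3.6) + (-1.4)·(-1.4)) / 4 = 45.2/4 = 11.3
  s[U,V] = ((-3.4)·(-2) + (-2.4)·(4) + (3.6)·(-2) + (3.6)·(2) + (-1.4)·(-2)) / 4 = 0/4 = 0
  s[V,V] = ((-2)·(-2) + (4)·(4) + (-2)·(-2) + (2)·(2) + (-2)·(-2)) / 4 = 32/4 = 8
  Sample standard deviations s_i = √(s[i,i]):
  s(U) = √(11.3) = 3.3615
  s(V) = √(8) = 2.8284

Step 3 — r_{ij} = s_{ij} / (s_i · s_j):
  r[U,U] = 1 (diagonal).
  r[U,V] = 0 / (3.3615 · 2.8284) = 0 / 9.5079 = 0
  r[V,V] = 1 (diagonal).

R is symmetric with unit diagonal. Assembling:

R = [[1, 0],
 [0, 1]]


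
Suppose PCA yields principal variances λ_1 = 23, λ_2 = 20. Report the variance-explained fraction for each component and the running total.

Step 1 — total variance = trace(Sigma) = Σ λ_i = 23 + 20 = 43.

Step 2 — fraction explained by component i = λ_i / Σ λ:
  PC1: 23/43 = 0.5349
  PC2: 20/43 = 0.4651

Step 3 — cumulative fraction after k components = (λ_1 + ... + λ_k) / Σ λ:
  k = 1: 23/43 = 0.5349
  k = 2: (23 + 20)/43 = 43/43 = 1

Summary (fraction, with percent):

explained: PC1 0.5349 (53.49%), PC2 0.4651 (46.51%);  cumulative: 0.5349, 1


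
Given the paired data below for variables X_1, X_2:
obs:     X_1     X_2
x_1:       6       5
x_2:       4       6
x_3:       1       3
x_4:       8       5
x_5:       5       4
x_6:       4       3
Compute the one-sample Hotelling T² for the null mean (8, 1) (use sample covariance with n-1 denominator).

Step 1 — sample mean vector:
  mean(X_1) = (6 + 4 + 1 + 8 + 5 + 4) / 6 = 28/6 = 4.6667
  mean(X_2) = (5 + 6 + 3 + 5 + 4 + 3) / 6 = 26/6 = 4.3333
  x̄ = (4.6667, 4.3333),  deviation x̄ - mu_0 = (4.6667, 4.3333) - (8, 1) = (-3.3333, 3.3333).

Step 2 — sample covariance matrix, S[i,j] = (1/(n-1)) · Σ_k (x_{k,i} - mean_i) · (x_{k,j} - mean_j), divisor n-1 = 5:
  S[X_1,X_1] = ((1.3333)·(1.3333) + (-0.6667)·(-0.6667) + (-3.6667)·(-3.6667) + (3.3333)·(3.3333) + (0.3333)·(0.3333) + (-0.6667)·(-0.6667)) / 5 = 27.3333/5 = 5.4667
  S[X_1,X_2] = ((1.3333)·(0.6667) + (-0.6667)·(1.6667) + (-3.6667)·(-1.3333) + (3.3333)·(0.6667) + (0.3333)·(-0.3333) + (-0.6667)·(-1.3333)) / 5 = 7.6667/5 = 1.5333
  S[X_2,X_2] = ((0.6667)·(0.6667) + (1.6667)·(1.6667) + (-1.3333)·(-1.3333) + (0.6667)·(0.6667) + (-0.3333)·(-0.3333) + (-1.3333)·(-1.3333)) / 5 = 7.3333/5 = 1.4667
  S = [[5.4667, 1.5333],
 [1.5333, 1.4667]].

Step 3 — invert S. det(S) = 5.4667·1.4667 - (1.5333)² = 5.6667.
  S^{-1} = (1/det) · [[d, -b], [-b, a]] = [[0.2588, -0.2706],
 [-0.2706, 0.9647]].

Step 4 — quadratic form (x̄ - mu_0)^T · S^{-1} · (x̄ - mu_0):
  S^{-1} · (x̄ - mu_0) = (-1.7647, 4.1176),
  (x̄ - mu_0)^T · [...] = (-3.3333)·(-1.7647) + (3.3333)·(4.1176) = 19.6078.

Step 5 — scale by n: T² = 6 · 19.6078 = 117.6471.

T² ≈ 117.6471


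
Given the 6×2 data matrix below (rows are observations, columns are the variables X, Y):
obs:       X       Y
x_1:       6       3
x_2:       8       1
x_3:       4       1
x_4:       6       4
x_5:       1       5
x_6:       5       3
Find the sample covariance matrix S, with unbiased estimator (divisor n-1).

Step 1 — column means:
  mean(X) = (6 + 8 + 4 + 6 + 1 + 5) / 6 = 30/6 = 5
  mean(Y) = (3 + 1 + 1 + 4 + 5 + 3) / 6 = 17/6 = 2.8333

Step 2 — sample covariance S[i,j] = (1/(n-1)) · Σ_k (x_{k,i} - mean_i) · (x_{k,j} - mean_j), with n-1 = 5.
  S[X,X] = ((1)·(1) + (3)·(3) + (-1)·(-1) + (1)·(1) + (-4)·(-4) + (0)·(0)) / 5 = 28/5 = 5.6
  S[X,Y] = ((1)·(0.1667) + (3)·(-1.8333) + (-1)·(-1.8333) + (1)·(1.1667) + (-4)·(2.1667) + (0)·(0.1667)) / 5 = -11/5 = -2.2
  S[Y,Y] = ((0.1667)·(0.1667) + (-1.8333)·(-1.8333) + (-1.8333)·(-1.8333) + (1.1667)·(1.1667) + (2.1667)·(2.1667) + (0.1667)·(0.1667)) / 5 = 12.8333/5 = 2.5667

S is symmetric (S[j,i] = S[i,j]). Assembling:

S = [[5.6, -2.2],
 [-2.2, 2.5667]]


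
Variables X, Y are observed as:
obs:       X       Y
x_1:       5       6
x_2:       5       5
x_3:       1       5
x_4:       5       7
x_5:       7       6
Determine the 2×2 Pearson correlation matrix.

Step 1 — column means:
  mean(X) = (5 + 5 + 1 + 5 + 7) / 5 = 23/5 = 4.6
  mean(Y) = (6 + 5 + 5 + 7 + 6) / 5 = 29/5 = 5.8

Step 2 — sample variances and covariances s[i,j] = (1/(n-1)) · Σ_k (x_{k,i} - mean_i) · (x_{k,j} - mean_j), with n-1 = 4:
  s[X,X] = ((0.4)·(0.4) + (0.4)·(0.4) + (-3.6)·(-3.6) + (0.4)·(0.4) + (2.4)·(2.4)) / 4 = 19.2/4 = 4.8
  s[X,Y] = ((0.4)·(0.2) + (0.4)·(-0.8) + (-3.6)·(-0.8) + (0.4)·(1.2) + (2.4)·(0.2)) / 4 = 3.6/4 = 0.9
  s[Y,Y] = ((0.2)·(0.2) + (-0.8)·(-0.8) + (-0.8)·(-0.8) + (1.2)·(1.2) + (0.2)·(0.2)) / 4 = 2.8/4 = 0.7
  Sample standard deviations s_i = √(s[i,i]):
  s(X) = √(4.8) = 2.1909
  s(Y) = √(0.7) = 0.8367

Step 3 — r_{ij} = s_{ij} / (s_i · s_j):
  r[X,X] = 1 (diagonal).
  r[X,Y] = 0.9 / (2.1909 · 0.8367) = 0.9 / 1.833 = 0.491
  r[Y,Y] = 1 (diagonal).

R is symmetric with unit diagonal. Assembling:

R = [[1, 0.491],
 [0.491, 1]]


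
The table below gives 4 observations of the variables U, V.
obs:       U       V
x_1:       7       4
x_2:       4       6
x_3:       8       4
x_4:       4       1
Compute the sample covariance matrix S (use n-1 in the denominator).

Step 1 — column means:
  mean(U) = (7 + 4 + 8 + 4) / 4 = 23/4 = 5.75
  mean(V) = (4 + 6 + 4 + 1) / 4 = 15/4 = 3.75

Step 2 — sample covariance S[i,j] = (1/(n-1)) · Σ_k (x_{k,i} - mean_i) · (x_{k,j} - mean_j), with n-1 = 3.
  S[U,U] = ((1.25)·(1.25) + (-1.75)·(-1.75) + (2.25)·(2.25) + (-1.75)·(-1.75)) / 3 = 12.75/3 = 4.25
  S[U,V] = ((1.25)·(0.25) + (-1.75)·(2.25) + (2.25)·(0.25) + (-1.75)·(-2.75)) / 3 = 1.75/3 = 0.5833
  S[V,V] = ((0.25)·(0.25) + (2.25)·(2.25) + (0.25)·(0.25) + (-2.75)·(-2.75)) / 3 = 12.75/3 = 4.25

S is symmetric (S[j,i] = S[i,j]). Assembling:

S = [[4.25, 0.5833],
 [0.5833, 4.25]]


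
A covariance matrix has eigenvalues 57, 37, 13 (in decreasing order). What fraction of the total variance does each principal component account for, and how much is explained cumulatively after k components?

Step 1 — total variance = trace(Sigma) = Σ λ_i = 57 + 37 + 13 = 107.

Step 2 — fraction explained by component i = λ_i / Σ λ:
  PC1: 57/107 = 0.5327
  PC2: 37/107 = 0.3458
  PC3: 13/107 = 0.1215

Step 3 — cumulative fraction after k components = (λ_1 + ... + λ_k) / Σ λ:
  k = 1: 57/107 = 0.5327
  k = 2: (57 + 37)/107 = 94/107 = 0.8785
  k = 3: (57 + 37 + 13)/107 = 107/107 = 1

Summary (fraction, with percent):

explained: PC1 0.5327 (53.27%), PC2 0.3458 (34.58%), PC3 0.1215 (12.15%);  cumulative: 0.5327, 0.8785, 1


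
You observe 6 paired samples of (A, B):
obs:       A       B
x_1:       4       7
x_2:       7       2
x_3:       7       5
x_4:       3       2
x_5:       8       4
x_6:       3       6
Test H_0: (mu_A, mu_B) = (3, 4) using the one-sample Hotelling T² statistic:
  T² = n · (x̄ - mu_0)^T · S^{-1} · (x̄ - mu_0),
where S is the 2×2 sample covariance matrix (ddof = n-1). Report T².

Step 1 — sample mean vector:
  mean(A) = (4 + 7 + 7 + 3 + 8 + 3) / 6 = 32/6 = 5.3333
  mean(B) = (7 + 2 + 5 + 2 + 4 + 6) / 6 = 26/6 = 4.3333
  x̄ = (5.3333, 4.3333),  deviation x̄ - mu_0 = (5.3333, 4.3333) - (3, 4) = (2.3333, 0.3333).

Step 2 — sample covariance matrix, S[i,j] = (1/(n-1)) · Σ_k (x_{k,i} - mean_i) · (x_{k,j} - mean_j), divisor n-1 = 5:
  S[A,A] = ((-1.3333)·(-1.3333) + (1.6667)·(1.6667) + (1.6667)·(1.6667) + (-2.3333)·(-2.3333) + (2.6667)·(2.6667) + (-2.3333)·(-2.3333)) / 5 = 25.3333/5 = 5.0667
  S[A,B] = ((-1.3333)·(2.6667) + (1.6667)·(-2.3333) + (1.6667)·(0.6667) + (-2.3333)·(-2.3333) + (2.6667)·(-0.3333) + (-2.3333)·(1.6667)) / 5 = -5.6667/5 = -1.1333
  S[B,B] = ((2.6667)·(2.6667) + (-2.3333)·(-2.3333) + (0.6667)·(0.6667) + (-2.3333)·(-2.3333) + (-0.3333)·(-0.3333) + (1.6667)·(1.6667)) / 5 = 21.3333/5 = 4.2667
  S = [[5.0667, -1.1333],
 [-1.1333, 4.2667]].

Step 3 — invert S. det(S) = 5.0667·4.2667 - (-1.1333)² = 20.3333.
  S^{-1} = (1/det) · [[d, -b], [-b, a]] = [[0.2098, 0.0557],
 [0.0557, 0.2492]].

Step 4 — quadratic form (x̄ - mu_0)^T · S^{-1} · (x̄ - mu_0):
  S^{-1} · (x̄ - mu_0) = (0.5082, 0.2131),
  (x̄ - mu_0)^T · [...] = (2.3333)·(0.5082) + (0.3333)·(0.2131) = 1.2568.

Step 5 — scale by n: T² = 6 · 1.2568 = 7.541.

T² ≈ 7.541


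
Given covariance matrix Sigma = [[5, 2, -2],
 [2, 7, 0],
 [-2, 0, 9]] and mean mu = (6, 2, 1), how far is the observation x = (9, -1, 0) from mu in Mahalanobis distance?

Step 1 — centre the observation: (x - mu) = (3, -3, -1).

Step 2 — invert Sigma (cofactor / det for 3×3, or solve directly):
  Sigma^{-1} = [[0.251, -0.0717, 0.0558],
 [-0.0717, 0.1633, -0.0159],
 [0.0558, -0.0159, 0.1235]].

Step 3 — form the quadratic (x - mu)^T · Sigma^{-1} · (x - mu):
  Sigma^{-1} · (x - mu) = (0.9124, -0.6892, 0.0916).
  (x - mu)^T · [Sigma^{-1} · (x - mu)] = (3)·(0.9124) + (-3)·(-0.6892) + (-1)·(0.0916) = 4.7131.

Step 4 — take square root: d = √(4.7131) ≈ 2.171.

d(x, mu) = √(4.7131) ≈ 2.171


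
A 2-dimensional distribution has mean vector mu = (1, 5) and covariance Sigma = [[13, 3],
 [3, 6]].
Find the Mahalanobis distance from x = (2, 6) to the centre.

Step 1 — centre the observation: (x - mu) = (1, 1).

Step 2 — invert Sigma. det(Sigma) = 13·6 - (3)² = 69.
  Sigma^{-1} = (1/det) · [[d, -b], [-b, a]] = [[0.087, -0.0435],
 [-0.0435, 0.1884]].

Step 3 — form the quadratic (x - mu)^T · Sigma^{-1} · (x - mu):
  Sigma^{-1} · (x - mu) = (0.0435, 0.1449).
  (x - mu)^T · [Sigma^{-1} · (x - mu)] = (1)·(0.0435) + (1)·(0.1449) = 0.1884.

Step 4 — take square root: d = √(0.1884) ≈ 0.4341.

d(x, mu) = √(0.1884) ≈ 0.4341


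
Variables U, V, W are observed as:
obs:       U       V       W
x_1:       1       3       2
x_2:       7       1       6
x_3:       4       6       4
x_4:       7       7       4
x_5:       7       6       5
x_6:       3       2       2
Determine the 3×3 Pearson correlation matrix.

Step 1 — column means:
  mean(U) = (1 + 7 + 4 + 7 + 7 + 3) / 6 = 29/6 = 4.8333
  mean(V) = (3 + 1 + 6 + 7 + 6 + 2) / 6 = 25/6 = 4.1667
  mean(W) = (2 + 6 + 4 + 4 + 5 + 2) / 6 = 23/6 = 3.8333

Step 2 — sample variances and covariances s[i,j] = (1/(n-1)) · Σ_k (x_{k,i} - mean_i) · (x_{k,j} - mean_j), with n-1 = 5:
  s[U,U] = ((-3.8333)·(-3.8333) + (2.1667)·(2.1667) + (-0.8333)·(-0.8333) + (2.1667)·(2.1667) + (2.1667)·(2.1667) + (-1.8333)·(-1.8333)) / 5 = 32.8333/5 = 6.5667
  s[U,V] = ((-3.8333)·(-1.1667) + (2.1667)·(-3.1667) + (-0.8333)·(1.8333) + (2.1667)·(2.8333) + (2.1667)·(1.8333) + (-1.8333)·(-2.1667)) / 5 = 10.1667/5 = 2.0333
  s[U,W] = ((-3.8333)·(-1.8333) + (2.1667)·(2.1667) + (-0.8333)·(0.1667) + (2.1667)·(0.1667) + (2.1667)·(1.1667) + (-1.8333)·(-1.8333)) / 5 = 17.8333/5 = 3.5667
  s[V,V] = ((-1.1667)·(-1.1667) + (-3.1667)·(-3.1667) + (1.8333)·(1.8333) + (2.8333)·(2.8333) + (1.8333)·(1.8333) + (-2.1667)·(-2.1667)) / 5 = 30.8333/5 = 6.1667
  s[V,W] = ((-1.1667)·(-1.8333) + (-3.1667)·(2.1667) + (1.8333)·(0.1667) + (2.8333)·(0.1667) + (1.8333)·(1.1667) + (-2.1667)·(-1.8333)) / 5 = 2.1667/5 = 0.4333
  s[W,W] = ((-1.8333)·(-1.8333) + (2.1667)·(2.1667) + (0.1667)·(0.1667) + (0.1667)·(0.1667) + (1.1667)·(1.1667) + (-1.8333)·(-1.8333)) / 5 = 12.8333/5 = 2.5667
  Sample standard deviations s_i = √(s[i,i]):
  s(U) = √(6.5667) = 2.5626
  s(V) = √(6.1667) = 2.4833
  s(W) = √(2.5667) = 1.6021

Step 3 — r_{ij} = s_{ij} / (s_i · s_j):
  r[U,U] = 1 (diagonal).
  r[U,V] = 2.0333 / (2.5626 · 2.4833) = 2.0333 / 6.3635 = 0.3195
  r[U,W] = 3.5667 / (2.5626 · 1.6021) = 3.5667 / 4.1054 = 0.8688
  r[V,V] = 1 (diagonal).
  r[V,W] = 0.4333 / (2.4833 · 1.6021) = 0.4333 / 3.9784 = 0.1089
  r[W,W] = 1 (diagonal).

R is symmetric with unit diagonal. Assembling:

R = [[1, 0.3195, 0.8688],
 [0.3195, 1, 0.1089],
 [0.8688, 0.1089, 1]]


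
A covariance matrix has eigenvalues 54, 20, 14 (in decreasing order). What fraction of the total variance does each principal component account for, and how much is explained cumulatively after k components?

Step 1 — total variance = trace(Sigma) = Σ λ_i = 54 + 20 + 14 = 88.

Step 2 — fraction explained by component i = λ_i / Σ λ:
  PC1: 54/88 = 0.6136
  PC2: 20/88 = 0.2273
  PC3: 14/88 = 0.1591

Step 3 — cumulative fraction after k components = (λ_1 + ... + λ_k) / Σ λ:
  k = 1: 54/88 = 0.6136
  k = 2: (54 + 20)/88 = 74/88 = 0.8409
  k = 3: (54 + 20 + 14)/88 = 88/88 = 1

Summary (fraction, with percent):

explained: PC1 0.6136 (61.36%), PC2 0.2273 (22.73%), PC3 0.1591 (15.91%);  cumulative: 0.6136, 0.8409, 1


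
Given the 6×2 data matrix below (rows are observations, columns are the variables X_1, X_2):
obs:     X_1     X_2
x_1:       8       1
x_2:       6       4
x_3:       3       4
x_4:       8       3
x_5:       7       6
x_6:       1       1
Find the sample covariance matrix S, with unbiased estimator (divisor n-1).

Step 1 — column means:
  mean(X_1) = (8 + 6 + 3 + 8 + 7 + 1) / 6 = 33/6 = 5.5
  mean(X_2) = (1 + 4 + 4 + 3 + 6 + 1) / 6 = 19/6 = 3.1667

Step 2 — sample covariance S[i,j] = (1/(n-1)) · Σ_k (x_{k,i} - mean_i) · (x_{k,j} - mean_j), with n-1 = 5.
  S[X_1,X_1] = ((2.5)·(2.5) + (0.5)·(0.5) + (-2.5)·(-2.5) + (2.5)·(2.5) + (1.5)·(1.5) + (-4.5)·(-4.5)) / 5 = 41.5/5 = 8.3
  S[X_1,X_2] = ((2.5)·(-2.1667) + (0.5)·(0.8333) + (-2.5)·(0.8333) + (2.5)·(-0.1667) + (1.5)·(2.8333) + (-4.5)·(-2.1667)) / 5 = 6.5/5 = 1.3
  S[X_2,X_2] = ((-2.1667)·(-2.1667) + (0.8333)·(0.8333) + (0.8333)·(0.8333) + (-0.1667)·(-0.1667) + (2.8333)·(2.8333) + (-2.1667)·(-2.1667)) / 5 = 18.8333/5 = 3.7667

S is symmetric (S[j,i] = S[i,j]). Assembling:

S = [[8.3, 1.3],
 [1.3, 3.7667]]


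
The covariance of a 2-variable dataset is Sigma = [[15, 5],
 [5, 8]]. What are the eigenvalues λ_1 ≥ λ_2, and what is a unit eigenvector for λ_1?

Step 1 — characteristic polynomial of 2×2 Sigma:
  det(Sigma - λI) = λ² - trace · λ + det = 0.
  trace = 15 + 8 = 23, det = 15·8 - (5)² = 95.
Step 2 — discriminant:
  Δ = trace² - 4·det = 529 - 380 = 149.
Step 3 — eigenvalues:
  λ = (trace ± √Δ)/2 = (23 ± 12.2066)/2,
  λ_1 = 17.6033,  λ_2 = 5.3967.

Step 4 — unit eigenvector for λ_1: solve (Sigma - λ_1 I)v = 0. First row:
  (15 - 17.6033)·v_x + (5)·v_y = 0, i.e. (-2.6033)·v_x + (5)·v_y = 0,
  so v ∝ (b, λ_1 - a) = (5, 2.6033) = u.
  ||u|| = √((5)² + (2.6033)²) = √(31.7771) ≈ 5.6371,
  v_1 = u/||u|| ≈ (0.887, 0.4618) (||v_1|| = 1).

λ_1 = 17.6033,  λ_2 = 5.3967;  v_1 ≈ (0.887, 0.4618)
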